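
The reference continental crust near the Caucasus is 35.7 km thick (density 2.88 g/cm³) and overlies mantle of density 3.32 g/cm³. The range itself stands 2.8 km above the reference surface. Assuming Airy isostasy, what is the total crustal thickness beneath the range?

56.8 km

Root depth r = h ρ_c / (ρ_m − ρ_c) = 2.8 km × 2.88 / 0.44 = 18.33 km.
Total thickness = T + h + r = 35.7 km + 2.8 km + 18.33 km = 56.8 km.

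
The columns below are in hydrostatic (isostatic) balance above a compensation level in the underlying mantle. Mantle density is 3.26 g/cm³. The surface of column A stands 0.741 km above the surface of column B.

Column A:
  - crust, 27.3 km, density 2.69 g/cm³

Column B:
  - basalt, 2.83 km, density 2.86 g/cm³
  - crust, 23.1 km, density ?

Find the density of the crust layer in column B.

Take the compensation level at the base of the deeper column (depth z_c below the surface of column A) and equate Σ ρ_i t_i down to z_c; mantle fills any gap and the z_c terms cancel.
Column A: 27.3×2.69 + (z_c − 27.3)×3.26
Column B: 0.741×0 + 2.83×2.86 + 23.1×ρ + (z_c − 0.741 − 25.93)×3.26
The z_c×3.26 term appears on both sides and cancels. Collect the known terms of each column as K = Σ(ρt)_known − 3.26 × (depth of known layers): K_A = 73.437 − 3.26×27.3 = −15.561; K_B = 8.0938 − 3.26×(0.741 + 25.93) = −78.85366.
Balance: K_A = K_B + 23.1×ρ, so ρ = (K_A − K_B)/23.1 = 63.2927/23.1 = 2.74 g/cm³.

2.74 g/cm³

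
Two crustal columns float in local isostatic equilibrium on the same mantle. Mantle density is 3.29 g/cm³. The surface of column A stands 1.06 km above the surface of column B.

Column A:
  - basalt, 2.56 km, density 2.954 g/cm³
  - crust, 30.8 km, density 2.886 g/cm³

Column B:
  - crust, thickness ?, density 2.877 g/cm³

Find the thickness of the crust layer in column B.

Take the compensation level at the base of the deeper column (depth z_c below the surface of column A) and equate Σ ρ_i t_i down to z_c; mantle fills any gap and the z_c terms cancel.
Column A: 2.56×2.954 + 30.8×2.886 + (z_c − 33.36)×3.29
Column B: 1.06×0 + x×2.877 + (z_c − 1.06 − 0 − x)×3.29
The z_c×3.29 term appears on both sides and cancels. Collect the known terms of each column as K = Σ(ρt)_known − 3.29 × (depth of known layers): K_A = 96.45104 − 3.29×33.36 = −13.30336; K_B = 0 − 3.29×(1.06 + 0) = −3.4874.
Balance: K_A = K_B − x×(3.29 − 2.877), so x = (K_B − K_A)/(3.29 − 2.877) = 9.81596/0.413 = 23.8 km.

23.8 km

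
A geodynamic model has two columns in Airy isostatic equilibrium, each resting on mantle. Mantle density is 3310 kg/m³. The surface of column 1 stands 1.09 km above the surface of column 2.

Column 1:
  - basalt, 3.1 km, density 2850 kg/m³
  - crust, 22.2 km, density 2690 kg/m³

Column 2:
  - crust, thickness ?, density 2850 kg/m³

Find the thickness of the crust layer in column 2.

25.2 km

Take the compensation level at the base of the deeper column (depth z_c below the surface of column 1) and equate Σ ρ_i t_i down to z_c; mantle fills any gap and the z_c terms cancel.
Column 1: 3.1×2850 + 22.2×2690 + (z_c − 25.3)×3310
Column 2: 1.09×0 + x×2850 + (z_c − 1.09 − 0 − x)×3310
The z_c×3310 term appears on both sides and cancels. Collect the known terms of each column as K = Σ(ρt)_known − 3310 × (depth of known layers): K_1 = 68553 − 3310×25.3 = −15190; K_2 = 0 − 3310×(1.09 + 0) = −3607.9.
Balance: K_1 = K_2 − x×(3310 − 2850), so x = (K_2 − K_1)/(3310 − 2850) = 11582.1/460 = 25.2 km.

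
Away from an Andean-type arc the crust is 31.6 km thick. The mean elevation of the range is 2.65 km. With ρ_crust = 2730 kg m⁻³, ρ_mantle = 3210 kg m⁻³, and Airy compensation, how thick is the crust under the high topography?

Root depth r = h ρ_c / (ρ_m − ρ_c) = 2.65 km × 2730 / 480 = 15.07 km.
Total thickness = T + h + r = 31.6 km + 2.65 km + 15.07 km = 49.3 km.

49.3 km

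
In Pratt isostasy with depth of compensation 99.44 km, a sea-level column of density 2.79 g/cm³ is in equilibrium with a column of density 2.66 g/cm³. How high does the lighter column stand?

4.86 km

ρ_ref D = ρ (D + h) → h = D (ρ_ref − ρ)/ρ.
h = 99.44 km × (2.79 − 2.66)/2.66 = 4.86 km.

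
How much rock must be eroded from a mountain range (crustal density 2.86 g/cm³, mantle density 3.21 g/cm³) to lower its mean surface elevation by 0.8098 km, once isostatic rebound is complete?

Net drop Δ = e − u = e − e ρ_c/ρ_m = e (ρ_m − ρ_c)/ρ_m.
e = Δ ρ_m/(ρ_m − ρ_c) = 0.8098 km × 3.21/0.35 = 7.43 km.

7.43 km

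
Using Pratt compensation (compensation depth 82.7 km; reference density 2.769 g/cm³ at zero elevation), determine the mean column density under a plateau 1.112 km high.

2.73 g/cm³

Pratt balance: ρ_ref D = ρ (D + h).
ρ = ρ_ref D/(D + h) = 2.769 × 82.7 km/(82.7 km + 1.112 km) = 2.73 g/cm³.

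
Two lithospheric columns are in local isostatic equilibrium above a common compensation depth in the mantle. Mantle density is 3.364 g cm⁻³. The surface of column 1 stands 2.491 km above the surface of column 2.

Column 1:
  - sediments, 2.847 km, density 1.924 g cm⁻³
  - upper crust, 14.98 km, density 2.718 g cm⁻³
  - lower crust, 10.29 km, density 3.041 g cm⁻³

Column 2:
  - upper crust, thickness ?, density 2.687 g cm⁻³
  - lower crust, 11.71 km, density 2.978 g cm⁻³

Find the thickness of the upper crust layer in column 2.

6.2 km

Take the compensation level at the base of the deeper column (depth z_c below the surface of column 1) and equate Σ ρ_i t_i down to z_c; mantle fills any gap and the z_c terms cancel.
Column 1: 2.847×1.924 + 14.98×2.718 + 10.29×3.041 + (z_c − 28.117)×3.364
Column 2: 2.491×0 + x×2.687 + 11.71×2.978 + (z_c − 2.491 − 11.71 − x)×3.364
The z_c×3.364 term appears on both sides and cancels. Collect the known terms of each column as K = Σ(ρt)_known − 3.364 × (depth of known layers): K_1 = 77.485158 − 3.364×28.117 = −17.10043; K_2 = 34.87238 − 3.364×(2.491 + 11.71) = −12.899784.
Balance: K_1 = K_2 − x×(3.364 − 2.687), so x = (K_2 − K_1)/(3.364 − 2.687) = 4.20065/0.677 = 6.2 km.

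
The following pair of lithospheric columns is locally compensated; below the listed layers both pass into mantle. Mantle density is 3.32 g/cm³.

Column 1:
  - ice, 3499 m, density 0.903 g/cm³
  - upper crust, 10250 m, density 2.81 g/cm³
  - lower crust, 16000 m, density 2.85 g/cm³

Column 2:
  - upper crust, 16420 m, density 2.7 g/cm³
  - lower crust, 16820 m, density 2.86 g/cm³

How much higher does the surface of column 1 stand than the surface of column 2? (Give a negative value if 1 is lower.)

For any compensation level in the mantle, the mantle terms cancel and isostasy reduces to e = (Σt_1 − Σt_2) − (Σ(ρt)_1 − Σ(ρt)_2) / ρ_m.
Σt_1 = 29749 m; Σt_2 = 33240 m; Σ(ρt)_1 = 77562.097; Σ(ρt)_2 = 92439.2 (in m·g/cm³).
e = (29749 − 33240) − (77562.097 − 92439.2) / 3.32 = 990 m.

990 m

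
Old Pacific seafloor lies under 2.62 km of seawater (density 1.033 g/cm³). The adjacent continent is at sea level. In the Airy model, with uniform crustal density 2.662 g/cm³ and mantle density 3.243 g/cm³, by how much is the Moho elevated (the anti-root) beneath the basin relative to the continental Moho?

For local isostatic compensation: replacing crust with seawater at the top is compensated by replacing crust with mantle at the base: d (ρ_c − ρ_w) = a (ρ_m − ρ_c).
a = d (ρ_c − ρ_w)/(ρ_m − ρ_c) = 2.62 km × 1.629/0.581 = 7.35 km.

7.35 km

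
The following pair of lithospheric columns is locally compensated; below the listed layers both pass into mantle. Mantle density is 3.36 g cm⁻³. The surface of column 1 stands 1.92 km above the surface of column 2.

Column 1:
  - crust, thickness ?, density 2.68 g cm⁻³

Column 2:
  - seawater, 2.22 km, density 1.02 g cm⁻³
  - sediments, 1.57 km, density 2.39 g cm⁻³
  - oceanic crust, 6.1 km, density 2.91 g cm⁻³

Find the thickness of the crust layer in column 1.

23.4 km

Take the compensation level at the base of the deeper column (depth z_c below the surface of column 1) and equate Σ ρ_i t_i down to z_c; mantle fills any gap and the z_c terms cancel.
Column 1: x×2.68 + (z_c − 0 − x)×3.36
Column 2: 1.92×0 + 2.22×1.02 + 1.57×2.39 + 6.1×2.91 + (z_c − 1.92 − 9.89)×3.36
The z_c×3.36 term appears on both sides and cancels. Collect the known terms of each column as K = Σ(ρt)_known − 3.36 × (depth of known layers): K_1 = 0 − 3.36×0 = 0; K_2 = 23.7677 − 3.36×(1.92 + 9.89) = −15.9139.
Balance: K_1 − x×(3.36 − 2.68) = K_2, so x = (K_1 − K_2)/(3.36 − 2.68) = 15.9139/0.68 = 23.4 km.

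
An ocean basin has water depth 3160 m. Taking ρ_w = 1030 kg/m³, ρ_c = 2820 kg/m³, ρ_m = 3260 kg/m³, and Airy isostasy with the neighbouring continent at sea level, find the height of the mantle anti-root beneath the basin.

12900 m

Balancing pressure at the compensation depth: replacing crust with seawater at the top is compensated by replacing crust with mantle at the base: d (ρ_c − ρ_w) = a (ρ_m − ρ_c).
a = d (ρ_c − ρ_w)/(ρ_m − ρ_c) = 3160 m × 1790/440 = 12900 m.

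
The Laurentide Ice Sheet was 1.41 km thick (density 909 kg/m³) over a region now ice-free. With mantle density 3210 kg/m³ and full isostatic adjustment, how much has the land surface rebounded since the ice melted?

Removing the load lets mantle flow back in; uplift u satisfies ρ_ice t = ρ_m u.
u = t ρ_ice/ρ_m = 1.41 km × 909/3210 = 0.399 km.

0.399 km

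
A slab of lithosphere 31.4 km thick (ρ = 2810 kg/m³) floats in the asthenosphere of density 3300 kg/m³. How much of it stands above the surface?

Floating equilibrium: submerged depth d = t ρ_obj/ρ_fluid = 31.4 km × 2810/3300 = 26.74 km.
Freeboard = t − d = 31.4 km − 26.74 km = 4.66 km.

4.66 km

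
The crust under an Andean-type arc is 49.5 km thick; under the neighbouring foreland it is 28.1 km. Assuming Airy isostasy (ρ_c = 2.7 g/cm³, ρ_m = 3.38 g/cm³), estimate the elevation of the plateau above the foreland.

4.31 km

Excess crust Δ = 49.5 km − 28.1 km = 21.4 km, split between elevation h and root r with h + r = Δ.
Airy balance ρ_c h = (ρ_m − ρ_c) r gives r = h ρ_c/(ρ_m − ρ_c), so h (1 + ρ_c/(ρ_m − ρ_c)) = Δ, i.e. h = Δ (ρ_m − ρ_c)/ρ_m.
h = 21.4 km × 0.68/3.38 = 4.31 km.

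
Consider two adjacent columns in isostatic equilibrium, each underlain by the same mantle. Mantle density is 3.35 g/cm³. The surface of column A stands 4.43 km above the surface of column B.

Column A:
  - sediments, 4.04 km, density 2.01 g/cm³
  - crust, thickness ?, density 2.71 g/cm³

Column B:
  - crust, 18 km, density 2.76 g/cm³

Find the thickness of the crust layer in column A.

31.3 km

Take the compensation level at the base of the deeper column (depth z_c below the surface of column A) and equate Σ ρ_i t_i down to z_c; mantle fills any gap and the z_c terms cancel.
Column A: 4.04×2.01 + x×2.71 + (z_c − 4.04 − x)×3.35
Column B: 4.43×0 + 18×2.76 + (z_c − 4.43 − 18)×3.35
The z_c×3.35 term appears on both sides and cancels. Collect the known terms of each column as K = Σ(ρt)_known − 3.35 × (depth of known layers): K_A = 8.1204 − 3.35×4.04 = −5.4136; K_B = 49.68 − 3.35×(4.43 + 18) = −25.4605.
Balance: K_A − x×(3.35 − 2.71) = K_B, so x = (K_A − K_B)/(3.35 − 2.71) = 20.0469/0.64 = 31.3 km.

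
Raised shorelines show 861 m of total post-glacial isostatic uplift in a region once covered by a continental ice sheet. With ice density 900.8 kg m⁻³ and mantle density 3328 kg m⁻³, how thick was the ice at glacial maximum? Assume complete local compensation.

u = t ρ_ice/ρ_m → t = u ρ_m/ρ_ice = 861 m × 3328/900.8 = 3180 m.

3180 m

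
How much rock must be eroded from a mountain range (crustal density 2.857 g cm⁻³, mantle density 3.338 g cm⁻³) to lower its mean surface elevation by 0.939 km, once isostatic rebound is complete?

Net drop Δ = e − u = e − e ρ_c/ρ_m = e (ρ_m − ρ_c)/ρ_m.
e = Δ ρ_m/(ρ_m − ρ_c) = 0.939 km × 3.338/0.481 = 6.52 km.

6.52 km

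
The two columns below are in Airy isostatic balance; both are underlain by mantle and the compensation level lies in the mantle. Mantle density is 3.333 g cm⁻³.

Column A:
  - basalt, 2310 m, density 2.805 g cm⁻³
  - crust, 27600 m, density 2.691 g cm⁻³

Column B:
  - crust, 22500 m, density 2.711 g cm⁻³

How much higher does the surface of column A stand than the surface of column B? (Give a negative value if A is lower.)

1480 m

For any compensation level in the mantle, the mantle terms cancel and isostasy reduces to e = (Σt_A − Σt_B) − (Σ(ρt)_A − Σ(ρt)_B) / ρ_m.
Σt_A = 29910 m; Σt_B = 22500 m; Σ(ρt)_A = 80751.15; Σ(ρt)_B = 60997.5 (in m·g cm⁻³).
e = (29910 − 22500) − (80751.15 − 60997.5) / 3.333 = 1480 m.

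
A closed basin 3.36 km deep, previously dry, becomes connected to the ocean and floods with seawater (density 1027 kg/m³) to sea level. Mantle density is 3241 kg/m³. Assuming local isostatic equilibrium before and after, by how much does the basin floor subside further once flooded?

1.56 km

After flooding the water column is d + s deep. Its weight must equal the weight of mantle displaced by the extra subsidence s: (d + s) ρ_w = s ρ_m.
s = d ρ_w / (ρ_m − ρ_w) = 3.36 km × 1027/(3241 − 1027) = 1.56 km.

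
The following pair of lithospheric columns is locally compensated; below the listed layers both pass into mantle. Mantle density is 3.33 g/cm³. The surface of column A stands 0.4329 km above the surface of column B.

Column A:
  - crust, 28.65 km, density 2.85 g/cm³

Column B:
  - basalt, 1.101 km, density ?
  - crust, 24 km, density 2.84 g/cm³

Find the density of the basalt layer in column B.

2.83 g/cm³

Take the compensation level at the base of the deeper column (depth z_c below the surface of column A) and equate Σ ρ_i t_i down to z_c; mantle fills any gap and the z_c terms cancel.
Column A: 28.65×2.85 + (z_c − 28.65)×3.33
Column B: 0.4329×0 + 1.101×ρ + 24×2.84 + (z_c − 0.4329 − 25.101)×3.33
The z_c×3.33 term appears on both sides and cancels. Collect the known terms of each column as K = Σ(ρt)_known − 3.33 × (depth of known layers): K_A = 81.6525 − 3.33×28.65 = −13.752; K_B = 68.16 − 3.33×(0.4329 + 25.101) = −16.867887.
Balance: K_A = K_B + 1.101×ρ, so ρ = (K_A − K_B)/1.101 = 3.11589/1.101 = 2.83 g/cm³.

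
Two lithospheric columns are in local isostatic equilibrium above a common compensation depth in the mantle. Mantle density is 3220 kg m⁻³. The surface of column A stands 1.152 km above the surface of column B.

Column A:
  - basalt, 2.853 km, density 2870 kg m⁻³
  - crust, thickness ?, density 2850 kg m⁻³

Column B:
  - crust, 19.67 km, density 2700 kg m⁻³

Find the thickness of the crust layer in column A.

35 km

Take the compensation level at the base of the deeper column (depth z_c below the surface of column A) and equate Σ ρ_i t_i down to z_c; mantle fills any gap and the z_c terms cancel.
Column A: 2.853×2870 + x×2850 + (z_c − 2.853 − x)×3220
Column B: 1.152×0 + 19.67×2700 + (z_c − 1.152 − 19.67)×3220
The z_c×3220 term appears on both sides and cancels. Collect the known terms of each column as K = Σ(ρt)_known − 3220 × (depth of known layers): K_A = 8188.11 − 3220×2.853 = −998.55; K_B = 53109 − 3220×(1.152 + 19.67) = −13937.84.
Balance: K_A − x×(3220 − 2850) = K_B, so x = (K_A − K_B)/(3220 − 2850) = 12939.3/370 = 35 km.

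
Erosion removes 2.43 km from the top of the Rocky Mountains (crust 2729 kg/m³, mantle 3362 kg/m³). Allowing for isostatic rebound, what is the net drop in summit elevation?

Rebound u = e ρ_c/ρ_m = 2.43 km × 2729/3362 = 1.972 km.
Net surface drop = e − u = 2.43 km − 1.972 km = e (ρ_m − ρ_c)/ρ_m = 0.458 km.

0.458 km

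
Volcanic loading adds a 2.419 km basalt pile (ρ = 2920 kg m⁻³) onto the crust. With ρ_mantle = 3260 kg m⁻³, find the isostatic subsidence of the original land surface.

2.17 km

Subaerial loading: s = t ρ_load / ρ_m.
s = 2.419 km × 2920/3260 = 2.17 km.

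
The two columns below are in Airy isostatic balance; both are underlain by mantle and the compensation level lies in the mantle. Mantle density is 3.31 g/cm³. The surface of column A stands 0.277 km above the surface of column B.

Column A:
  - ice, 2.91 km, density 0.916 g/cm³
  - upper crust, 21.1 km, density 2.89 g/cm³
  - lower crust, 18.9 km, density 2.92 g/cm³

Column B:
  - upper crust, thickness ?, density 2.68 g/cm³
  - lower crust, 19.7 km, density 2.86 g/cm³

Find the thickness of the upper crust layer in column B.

Take the compensation level at the base of the deeper column (depth z_c below the surface of column A) and equate Σ ρ_i t_i down to z_c; mantle fills any gap and the z_c terms cancel.
Column A: 2.91×0.916 + 21.1×2.89 + 18.9×2.92 + (z_c − 42.91)×3.31
Column B: 0.277×0 + x×2.68 + 19.7×2.86 + (z_c − 0.277 − 19.7 − x)×3.31
The z_c×3.31 term appears on both sides and cancels. Collect the known terms of each column as K = Σ(ρt)_known − 3.31 × (depth of known layers): K_A = 118.83256 − 3.31×42.91 = −23.19954; K_B = 56.342 − 3.31×(0.277 + 19.7) = −9.78187.
Balance: K_A = K_B − x×(3.31 − 2.68), so x = (K_B − K_A)/(3.31 − 2.68) = 13.4177/0.63 = 21.3 km.

21.3 km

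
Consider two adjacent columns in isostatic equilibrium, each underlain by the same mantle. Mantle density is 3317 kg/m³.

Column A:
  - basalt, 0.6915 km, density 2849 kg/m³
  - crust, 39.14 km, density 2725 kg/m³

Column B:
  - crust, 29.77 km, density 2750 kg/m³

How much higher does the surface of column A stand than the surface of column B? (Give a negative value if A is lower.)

For any compensation level in the mantle, the mantle terms cancel and isostasy reduces to e = (Σt_A − Σt_B) − (Σ(ρt)_A − Σ(ρt)_B) / ρ_m.
Σt_A = 39.8315 km; Σt_B = 29.77 km; Σ(ρt)_A = 108626.584; Σ(ρt)_B = 81867.5 (in km·kg/m³).
e = (39.8315 − 29.77) − (108626.584 − 81867.5) / 3317 = 1.99 km.

1.99 km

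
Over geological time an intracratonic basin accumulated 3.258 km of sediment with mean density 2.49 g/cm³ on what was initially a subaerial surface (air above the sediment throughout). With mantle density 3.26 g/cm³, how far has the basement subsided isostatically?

Subaerial load: s = t ρ_sed / ρ_m = 3.258 km × 2.49/3.26 = 2.49 km.

2.49 km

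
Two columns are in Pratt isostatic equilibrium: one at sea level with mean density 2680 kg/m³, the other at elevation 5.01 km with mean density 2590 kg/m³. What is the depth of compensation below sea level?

144 km

ρ_ref D = ρ (D + h) → D (ρ_ref − ρ) = ρ h.
D = ρ h/(ρ_ref − ρ) = 2590 × 5.01 km/(2680 − 2590) = 144 km.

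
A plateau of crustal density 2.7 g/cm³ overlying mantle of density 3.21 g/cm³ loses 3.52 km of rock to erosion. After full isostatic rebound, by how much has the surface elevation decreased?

Rebound u = e ρ_c/ρ_m = 3.52 km × 2.7/3.21 = 2.961 km.
Net surface drop = e − u = 3.52 km − 2.961 km = e (ρ_m − ρ_c)/ρ_m = 0.559 km.

0.559 km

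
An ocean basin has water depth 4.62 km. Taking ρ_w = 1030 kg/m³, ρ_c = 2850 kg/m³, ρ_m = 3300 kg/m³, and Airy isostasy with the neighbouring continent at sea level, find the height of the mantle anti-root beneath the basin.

Isostatic balance requires: replacing crust with seawater at the top is compensated by replacing crust with mantle at the base: d (ρ_c − ρ_w) = a (ρ_m − ρ_c).
a = d (ρ_c − ρ_w)/(ρ_m − ρ_c) = 4.62 km × 1820/450 = 18.7 km.

18.7 km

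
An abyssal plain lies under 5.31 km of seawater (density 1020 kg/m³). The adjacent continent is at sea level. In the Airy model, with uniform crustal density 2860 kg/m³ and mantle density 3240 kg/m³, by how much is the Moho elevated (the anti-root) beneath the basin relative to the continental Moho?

25.7 km

Balancing pressure at the compensation depth: replacing crust with seawater at the top is compensated by replacing crust with mantle at the base: d (ρ_c − ρ_w) = a (ρ_m − ρ_c).
a = d (ρ_c − ρ_w)/(ρ_m − ρ_c) = 5.31 km × 1840/380 = 25.7 km.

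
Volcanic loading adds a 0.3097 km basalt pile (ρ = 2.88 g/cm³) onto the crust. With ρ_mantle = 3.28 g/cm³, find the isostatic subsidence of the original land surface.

Subaerial loading: s = t ρ_load / ρ_m.
s = 0.3097 km × 2.88/3.28 = 0.272 km.

0.272 km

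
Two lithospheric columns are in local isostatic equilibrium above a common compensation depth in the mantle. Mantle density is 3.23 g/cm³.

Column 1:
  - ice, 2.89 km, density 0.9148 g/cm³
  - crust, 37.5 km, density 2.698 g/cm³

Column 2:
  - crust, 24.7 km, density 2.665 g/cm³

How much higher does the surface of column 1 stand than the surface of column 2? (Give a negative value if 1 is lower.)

For any compensation level in the mantle, the mantle terms cancel and isostasy reduces to e = (Σt_1 − Σt_2) − (Σ(ρt)_1 − Σ(ρt)_2) / ρ_m.
Σt_1 = 40.39 km; Σt_2 = 24.7 km; Σ(ρt)_1 = 103.818772; Σ(ρt)_2 = 65.8255 (in km·g/cm³).
e = (40.39 − 24.7) − (103.818772 − 65.8255) / 3.23 = 3.93 km.

3.93 km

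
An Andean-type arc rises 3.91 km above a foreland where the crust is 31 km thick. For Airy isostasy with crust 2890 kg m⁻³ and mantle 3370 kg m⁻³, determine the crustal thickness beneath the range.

Root depth r = h ρ_c / (ρ_m − ρ_c) = 3.91 km × 2890 / 480 = 23.54 km.
Total thickness = T + h + r = 31 km + 3.91 km + 23.54 km = 58.5 km.

58.5 km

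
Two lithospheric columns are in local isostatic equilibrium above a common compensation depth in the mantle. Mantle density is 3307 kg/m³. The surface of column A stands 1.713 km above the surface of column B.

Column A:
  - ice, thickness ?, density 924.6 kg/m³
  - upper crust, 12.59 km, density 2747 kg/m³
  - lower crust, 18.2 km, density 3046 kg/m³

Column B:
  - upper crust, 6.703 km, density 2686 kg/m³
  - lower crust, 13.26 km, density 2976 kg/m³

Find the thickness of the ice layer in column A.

Take the compensation level at the base of the deeper column (depth z_c below the surface of column A) and equate Σ ρ_i t_i down to z_c; mantle fills any gap and the z_c terms cancel.
Column A: x×924.6 + 12.59×2747 + 18.2×3046 + (z_c − 30.79 − x)×3307
Column B: 1.713×0 + 6.703×2686 + 13.26×2976 + (z_c − 1.713 − 19.963)×3307
The z_c×3307 term appears on both sides and cancels. Collect the known terms of each column as K = Σ(ρt)_known − 3307 × (depth of known layers): K_A = 90021.93 − 3307×30.79 = −11800.6; K_B = 57466.018 − 3307×(1.713 + 19.963) = −14216.514.
Balance: K_A − x×(3307 − 924.6) = K_B, so x = (K_A − K_B)/(3307 − 924.6) = 2415.91/2382.4 = 1.01 km.

1.01 km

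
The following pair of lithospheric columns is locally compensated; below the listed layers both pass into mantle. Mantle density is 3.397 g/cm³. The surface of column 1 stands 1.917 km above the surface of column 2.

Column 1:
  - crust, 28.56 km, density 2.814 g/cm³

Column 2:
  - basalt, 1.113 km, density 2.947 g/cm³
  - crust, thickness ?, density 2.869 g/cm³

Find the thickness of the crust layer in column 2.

Take the compensation level at the base of the deeper column (depth z_c below the surface of column 1) and equate Σ ρ_i t_i down to z_c; mantle fills any gap and the z_c terms cancel.
Column 1: 28.56×2.814 + (z_c − 28.56)×3.397
Column 2: 1.917×0 + 1.113×2.947 + x×2.869 + (z_c − 1.917 − 1.113 − x)×3.397
The z_c×3.397 term appears on both sides and cancels. Collect the known terms of each column as K = Σ(ρt)_known − 3.397 × (depth of known layers): K_1 = 80.36784 − 3.397×28.56 = −16.65048; K_2 = 3.280011 − 3.397×(1.917 + 1.113) = −7.012899.
Balance: K_1 = K_2 − x×(3.397 − 2.869), so x = (K_2 − K_1)/(3.397 − 2.869) = 9.63758/0.528 = 18.3 km.

18.3 km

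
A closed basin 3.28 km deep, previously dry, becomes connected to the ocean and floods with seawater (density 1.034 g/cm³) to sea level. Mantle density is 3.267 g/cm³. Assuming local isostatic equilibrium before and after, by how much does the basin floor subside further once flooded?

After flooding the water column is d + s deep. Its weight must equal the weight of mantle displaced by the extra subsidence s: (d + s) ρ_w = s ρ_m.
s = d ρ_w / (ρ_m − ρ_w) = 3.28 km × 1.034/(3.267 − 1.034) = 1.52 km.

1.52 km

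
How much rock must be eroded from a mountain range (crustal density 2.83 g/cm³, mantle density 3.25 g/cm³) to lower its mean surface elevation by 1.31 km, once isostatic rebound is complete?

Net drop Δ = e − u = e − e ρ_c/ρ_m = e (ρ_m − ρ_c)/ρ_m.
e = Δ ρ_m/(ρ_m − ρ_c) = 1.31 km × 3.25/0.42 = 10.1 km.

10.1 km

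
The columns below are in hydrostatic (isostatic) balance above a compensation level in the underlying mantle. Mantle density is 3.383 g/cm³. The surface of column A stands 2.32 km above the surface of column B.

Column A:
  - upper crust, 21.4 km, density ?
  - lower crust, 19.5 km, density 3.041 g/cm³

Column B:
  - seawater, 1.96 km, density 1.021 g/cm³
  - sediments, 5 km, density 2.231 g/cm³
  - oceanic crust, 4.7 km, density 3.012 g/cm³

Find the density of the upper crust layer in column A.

Take the compensation level at the base of the deeper column (depth z_c below the surface of column A) and equate Σ ρ_i t_i down to z_c; mantle fills any gap and the z_c terms cancel.
Column A: 21.4×ρ + 19.5×3.041 + (z_c − 40.9)×3.383
Column B: 2.32×0 + 1.96×1.021 + 5×2.231 + 4.7×3.012 + (z_c − 2.32 − 11.66)×3.383
The z_c×3.383 term appears on both sides and cancels. Collect the known terms of each column as K = Σ(ρt)_known − 3.383 × (depth of known layers): K_A = 59.2995 − 3.383×40.9 = −79.0652; K_B = 27.31256 − 3.383×(2.32 + 11.66) = −19.98178.
Balance: K_A + 21.4×ρ = K_B, so ρ = (K_B − K_A)/21.4 = 59.0834/21.4 = 2.76 g/cm³.

2.76 g/cm³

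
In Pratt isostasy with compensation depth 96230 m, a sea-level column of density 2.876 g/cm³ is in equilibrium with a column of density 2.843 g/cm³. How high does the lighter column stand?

ρ_ref D = ρ (D + h) → h = D (ρ_ref − ρ)/ρ.
h = 96230 m × (2.876 − 2.843)/2.843 = 1120 m.

1120 m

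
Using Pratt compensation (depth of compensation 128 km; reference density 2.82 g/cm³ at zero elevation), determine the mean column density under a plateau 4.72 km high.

Pratt balance: ρ_ref D = ρ (D + h).
ρ = ρ_ref D/(D + h) = 2.82 × 128 km/(128 km + 4.72 km) = 2.72 g/cm³.

2.72 g/cm³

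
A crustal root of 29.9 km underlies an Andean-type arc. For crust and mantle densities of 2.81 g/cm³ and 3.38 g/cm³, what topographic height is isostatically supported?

Isostatic balance requires: ρ_c h = (ρ_m − ρ_c) r.
h = r (ρ_m − ρ_c) / ρ_c = 29.9 km × (3.38 − 2.81) / 2.81 = 6.07 km.

6.07 km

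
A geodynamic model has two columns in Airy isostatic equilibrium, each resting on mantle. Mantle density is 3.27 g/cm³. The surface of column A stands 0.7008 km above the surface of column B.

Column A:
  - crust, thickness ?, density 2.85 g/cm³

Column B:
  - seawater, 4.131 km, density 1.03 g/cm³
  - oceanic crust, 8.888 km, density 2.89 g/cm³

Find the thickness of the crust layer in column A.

Take the compensation level at the base of the deeper column (depth z_c below the surface of column A) and equate Σ ρ_i t_i down to z_c; mantle fills any gap and the z_c terms cancel.
Column A: x×2.85 + (z_c − 0 − x)×3.27
Column B: 0.7008×0 + 4.131×1.03 + 8.888×2.89 + (z_c − 0.7008 − 13.019)×3.27
The z_c×3.27 term appears on both sides and cancels. Collect the known terms of each column as K = Σ(ρt)_known − 3.27 × (depth of known layers): K_A = 0 − 3.27×0 = 0; K_B = 29.94125 − 3.27×(0.7008 + 13.019) = −14.922496.
Balance: K_A − x×(3.27 − 2.85) = K_B, so x = (K_A − K_B)/(3.27 − 2.85) = 14.9225/0.42 = 35.5 km.

35.5 km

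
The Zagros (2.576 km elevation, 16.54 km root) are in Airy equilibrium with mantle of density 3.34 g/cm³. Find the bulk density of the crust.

2.89 g/cm³

ρ_c h = (ρ_m − ρ_c) r → ρ_c (h + r) = ρ_m r → ρ_c = ρ_m r / (h + r).
ρ_c = 3.34 × 16.54 km / (2.576 km + 16.54 km) = 2.89 g/cm³.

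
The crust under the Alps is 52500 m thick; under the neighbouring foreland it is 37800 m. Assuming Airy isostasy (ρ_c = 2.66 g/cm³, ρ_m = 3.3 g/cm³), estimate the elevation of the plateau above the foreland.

Excess crust Δ = 52500 m − 37800 m = 14700 m, split between elevation h and root r with h + r = Δ.
Airy balance ρ_c h = (ρ_m − ρ_c) r gives r = h ρ_c/(ρ_m − ρ_c), so h (1 + ρ_c/(ρ_m − ρ_c)) = Δ, i.e. h = Δ (ρ_m − ρ_c)/ρ_m.
h = 14700 m × 0.64/3.3 = 2850 m.

2850 m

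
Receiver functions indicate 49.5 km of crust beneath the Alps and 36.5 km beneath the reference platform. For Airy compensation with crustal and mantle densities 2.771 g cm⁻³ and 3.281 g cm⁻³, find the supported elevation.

2.02 km

Excess crust Δ = 49.5 km − 36.5 km = 13 km, split between elevation h and root r with h + r = Δ.
Airy balance ρ_c h = (ρ_m − ρ_c) r gives r = h ρ_c/(ρ_m − ρ_c), so h (1 + ρ_c/(ρ_m − ρ_c)) = Δ, i.e. h = Δ (ρ_m − ρ_c)/ρ_m.
h = 13 km × 0.51/3.281 = 2.02 km.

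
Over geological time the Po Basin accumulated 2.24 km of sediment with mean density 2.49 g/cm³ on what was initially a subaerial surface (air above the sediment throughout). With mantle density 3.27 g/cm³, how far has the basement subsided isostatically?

Subaerial load: s = t ρ_sed / ρ_m = 2.24 km × 2.49/3.27 = 1.71 km.

1.71 km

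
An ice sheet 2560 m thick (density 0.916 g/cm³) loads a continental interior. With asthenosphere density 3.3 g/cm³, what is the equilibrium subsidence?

711 m

By Archimedes' principle applied to the lithosphere: the ice load ρ_ice t is balanced by mantle displaced below, ρ_m s.
s = t ρ_ice / ρ_m = 2560 m × 0.916/3.3 = 711 m.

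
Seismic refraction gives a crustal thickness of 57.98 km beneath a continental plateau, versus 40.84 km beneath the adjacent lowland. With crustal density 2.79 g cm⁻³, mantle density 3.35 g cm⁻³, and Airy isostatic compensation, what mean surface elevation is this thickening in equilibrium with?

2.87 km

Excess crust Δ = 57.98 km − 40.84 km = 17.14 km, split between elevation h and root r with h + r = Δ.
Airy balance ρ_c h = (ρ_m − ρ_c) r gives r = h ρ_c/(ρ_m − ρ_c), so h (1 + ρ_c/(ρ_m − ρ_c)) = Δ, i.e. h = Δ (ρ_m − ρ_c)/ρ_m.
h = 17.14 km × 0.56/3.35 = 2.87 km.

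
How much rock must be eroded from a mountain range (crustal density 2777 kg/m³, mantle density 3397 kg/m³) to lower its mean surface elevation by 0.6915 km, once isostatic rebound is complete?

Net drop Δ = e − u = e − e ρ_c/ρ_m = e (ρ_m − ρ_c)/ρ_m.
e = Δ ρ_m/(ρ_m − ρ_c) = 0.6915 km × 3397/620 = 3.79 km.

3.79 km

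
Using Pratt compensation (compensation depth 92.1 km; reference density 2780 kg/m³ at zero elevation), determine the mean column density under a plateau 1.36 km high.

Pratt balance: ρ_ref D = ρ (D + h).
ρ = ρ_ref D/(D + h) = 2780 × 92.1 km/(92.1 km + 1.36 km) = 2740 kg/m³.

2740 kg/m³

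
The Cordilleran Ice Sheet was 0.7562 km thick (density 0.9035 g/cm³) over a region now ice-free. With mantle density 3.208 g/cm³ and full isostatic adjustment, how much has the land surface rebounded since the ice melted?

0.213 km

Removing the load lets mantle flow back in; uplift u satisfies ρ_ice t = ρ_m u.
u = t ρ_ice/ρ_m = 0.7562 km × 0.9035/3.208 = 0.213 km.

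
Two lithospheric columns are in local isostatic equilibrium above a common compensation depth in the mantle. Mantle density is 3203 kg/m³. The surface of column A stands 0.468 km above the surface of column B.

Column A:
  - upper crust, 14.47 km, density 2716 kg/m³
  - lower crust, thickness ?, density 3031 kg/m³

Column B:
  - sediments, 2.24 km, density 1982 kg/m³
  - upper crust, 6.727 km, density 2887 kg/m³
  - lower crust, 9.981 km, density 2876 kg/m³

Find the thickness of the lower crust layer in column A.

15 km

Take the compensation level at the base of the deeper column (depth z_c below the surface of column A) and equate Σ ρ_i t_i down to z_c; mantle fills any gap and the z_c terms cancel.
Column A: 14.47×2716 + x×3031 + (z_c − 14.47 − x)×3203
Column B: 0.468×0 + 2.24×1982 + 6.727×2887 + 9.981×2876 + (z_c − 0.468 − 18.948)×3203
The z_c×3203 term appears on both sides and cancels. Collect the known terms of each column as K = Σ(ρt)_known − 3203 × (depth of known layers): K_A = 39300.52 − 3203×14.47 = −7046.89; K_B = 52565.885 − 3203×(0.468 + 18.948) = −9623.563.
Balance: K_A − x×(3203 − 3031) = K_B, so x = (K_A − K_B)/(3203 − 3031) = 2576.67/172 = 15 km.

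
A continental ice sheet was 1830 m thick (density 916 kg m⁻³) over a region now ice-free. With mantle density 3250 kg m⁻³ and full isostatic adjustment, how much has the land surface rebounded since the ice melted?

516 m

Removing the load lets mantle flow back in; uplift u satisfies ρ_ice t = ρ_m u.
u = t ρ_ice/ρ_m = 1830 m × 916/3250 = 516 m.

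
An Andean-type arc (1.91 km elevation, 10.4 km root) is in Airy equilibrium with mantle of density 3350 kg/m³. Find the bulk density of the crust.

ρ_c h = (ρ_m − ρ_c) r → ρ_c (h + r) = ρ_m r → ρ_c = ρ_m r / (h + r).
ρ_c = 3350 × 10.4 km / (1.91 km + 10.4 km) = 2830 kg/m³.

2830 kg/m³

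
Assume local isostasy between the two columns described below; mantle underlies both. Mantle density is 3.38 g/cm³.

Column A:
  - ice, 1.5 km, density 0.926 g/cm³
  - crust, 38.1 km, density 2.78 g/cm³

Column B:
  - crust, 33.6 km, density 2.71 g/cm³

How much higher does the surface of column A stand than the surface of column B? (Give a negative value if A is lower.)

1.19 km

For any compensation level in the mantle, the mantle terms cancel and isostasy reduces to e = (Σt_A − Σt_B) − (Σ(ρt)_A − Σ(ρt)_B) / ρ_m.
Σt_A = 39.6 km; Σt_B = 33.6 km; Σ(ρt)_A = 107.307; Σ(ρt)_B = 91.056 (in km·g/cm³).
e = (39.6 − 33.6) − (107.307 − 91.056) / 3.38 = 1.19 km.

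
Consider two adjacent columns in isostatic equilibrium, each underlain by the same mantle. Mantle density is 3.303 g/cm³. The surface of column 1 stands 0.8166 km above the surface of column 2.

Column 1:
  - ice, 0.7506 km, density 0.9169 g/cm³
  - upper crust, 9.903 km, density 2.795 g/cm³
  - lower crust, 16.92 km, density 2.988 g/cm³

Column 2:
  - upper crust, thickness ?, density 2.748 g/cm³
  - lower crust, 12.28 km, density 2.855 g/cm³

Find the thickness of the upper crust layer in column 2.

7.12 km

Take the compensation level at the base of the deeper column (depth z_c below the surface of column 1) and equate Σ ρ_i t_i down to z_c; mantle fills any gap and the z_c terms cancel.
Column 1: 0.7506×0.9169 + 9.903×2.795 + 16.92×2.988 + (z_c − 27.5736)×3.303
Column 2: 0.8166×0 + x×2.748 + 12.28×2.855 + (z_c − 0.8166 − 12.28 − x)×3.303
The z_c×3.303 term appears on both sides and cancels. Collect the known terms of each column as K = Σ(ρt)_known − 3.303 × (depth of known layers): K_1 = 78.9240701 − 3.303×27.5736 = −12.1515307; K_2 = 35.0594 − 3.303×(0.8166 + 12.28) = −8.1986698.
Balance: K_1 = K_2 − x×(3.303 − 2.748), so x = (K_2 − K_1)/(3.303 − 2.748) = 3.95286/0.555 = 7.12 km.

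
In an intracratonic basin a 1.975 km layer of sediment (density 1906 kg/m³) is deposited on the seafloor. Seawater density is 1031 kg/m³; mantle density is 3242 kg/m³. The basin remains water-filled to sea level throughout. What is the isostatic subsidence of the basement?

0.782 km

Submarine loading: the sediment displaces seawater, and the subsidence is in turn flooded, so s (ρ_m − ρ_w) = t (ρ_sed − ρ_w).
s = 1.975 km × (1906 − 1031) / (3242 − 1031) = 0.782 km.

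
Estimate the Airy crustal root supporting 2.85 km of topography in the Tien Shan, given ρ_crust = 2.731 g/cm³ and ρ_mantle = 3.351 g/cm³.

Equating mass per unit area of the two columns: the weight of the topography is balanced by the buoyancy of the root, ρ_c h = (ρ_m − ρ_c) r.
r = h · ρ_c / (ρ_m − ρ_c) = 2.85 km × 2.731 / (3.351 − 2.731) = 12.6 km.

12.6 km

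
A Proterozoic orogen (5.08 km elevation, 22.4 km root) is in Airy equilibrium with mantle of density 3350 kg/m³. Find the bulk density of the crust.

2730 kg/m³

ρ_c h = (ρ_m − ρ_c) r → ρ_c (h + r) = ρ_m r → ρ_c = ρ_m r / (h + r).
ρ_c = 3350 × 22.4 km / (5.08 km + 22.4 km) = 2730 kg/m³.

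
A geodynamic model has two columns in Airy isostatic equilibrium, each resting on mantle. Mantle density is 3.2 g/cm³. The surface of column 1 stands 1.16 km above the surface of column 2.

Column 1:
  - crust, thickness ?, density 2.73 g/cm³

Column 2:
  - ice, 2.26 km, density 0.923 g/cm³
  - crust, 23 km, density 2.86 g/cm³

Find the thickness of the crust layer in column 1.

Take the compensation level at the base of the deeper column (depth z_c below the surface of column 1) and equate Σ ρ_i t_i down to z_c; mantle fills any gap and the z_c terms cancel.
Column 1: x×2.73 + (z_c − 0 − x)×3.2
Column 2: 1.16×0 + 2.26×0.923 + 23×2.86 + (z_c − 1.16 − 25.26)×3.2
The z_c×3.2 term appears on both sides and cancels. Collect the known terms of each column as K = Σ(ρt)_known − 3.2 × (depth of known layers): K_1 = 0 − 3.2×0 = 0; K_2 = 67.86598 − 3.2×(1.16 + 25.26) = −16.67802.
Balance: K_1 − x×(3.2 − 2.73) = K_2, so x = (K_1 − K_2)/(3.2 − 2.73) = 16.678/0.47 = 35.5 km.

35.5 km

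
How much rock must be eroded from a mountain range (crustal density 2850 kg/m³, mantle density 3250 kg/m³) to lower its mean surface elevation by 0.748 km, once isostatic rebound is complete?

Net drop Δ = e − u = e − e ρ_c/ρ_m = e (ρ_m − ρ_c)/ρ_m.
e = Δ ρ_m/(ρ_m − ρ_c) = 0.748 km × 3250/400 = 6.08 km.

6.08 km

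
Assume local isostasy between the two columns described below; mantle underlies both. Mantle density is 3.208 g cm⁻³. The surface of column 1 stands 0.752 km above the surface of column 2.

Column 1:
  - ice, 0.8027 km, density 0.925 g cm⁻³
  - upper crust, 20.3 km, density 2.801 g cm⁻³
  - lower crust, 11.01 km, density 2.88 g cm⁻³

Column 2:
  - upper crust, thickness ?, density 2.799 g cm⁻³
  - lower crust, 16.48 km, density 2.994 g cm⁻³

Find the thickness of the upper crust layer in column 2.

19 km

Take the compensation level at the base of the deeper column (depth z_c below the surface of column 1) and equate Σ ρ_i t_i down to z_c; mantle fills any gap and the z_c terms cancel.
Column 1: 0.8027×0.925 + 20.3×2.801 + 11.01×2.88 + (z_c − 32.1127)×3.208
Column 2: 0.752×0 + x×2.799 + 16.48×2.994 + (z_c − 0.752 − 16.48 − x)×3.208
The z_c×3.208 term appears on both sides and cancels. Collect the known terms of each column as K = Σ(ρt)_known − 3.208 × (depth of known layers): K_1 = 89.3115975 − 3.208×32.1127 = −13.7059441; K_2 = 49.34112 − 3.208×(0.752 + 16.48) = −5.939136.
Balance: K_1 = K_2 − x×(3.208 − 2.799), so x = (K_2 − K_1)/(3.208 − 2.799) = 7.76681/0.409 = 19 km.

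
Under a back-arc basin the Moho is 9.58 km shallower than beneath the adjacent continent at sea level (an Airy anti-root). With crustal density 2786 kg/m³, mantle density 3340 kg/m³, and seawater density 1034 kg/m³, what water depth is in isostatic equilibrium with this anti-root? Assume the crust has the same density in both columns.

3.03 km

Replacing a thickness d of crust by seawater at the top must be balanced by replacing crust with mantle at the base: d (ρ_c − ρ_w) = a (ρ_m − ρ_c).
d = a (ρ_m − ρ_c)/(ρ_c − ρ_w) = 9.58 km × 554/1752 = 3.03 km.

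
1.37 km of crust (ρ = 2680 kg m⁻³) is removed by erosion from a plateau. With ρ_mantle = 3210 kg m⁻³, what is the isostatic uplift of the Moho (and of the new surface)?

Unloading: uplift u = e ρ_c/ρ_m = 1.37 km × 2680/3210 = 1.14 km.

1.14 km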